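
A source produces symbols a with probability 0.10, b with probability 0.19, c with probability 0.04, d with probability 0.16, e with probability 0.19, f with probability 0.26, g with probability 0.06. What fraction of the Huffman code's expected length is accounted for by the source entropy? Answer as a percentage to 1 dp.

Entropy H = −Σ p log₂ p ≈ 2.6002 bits.
Huffman merges: 1/25+3/50→1/10; 1/10+1/10→1/5; 4/25+19/100→7/20; 19/100+1/5→39/100; 13/50+7/20→61/100; 39/100+61/100→1. L = 53/20 ≈ 2.6500.
Efficiency = H/L = 2.6002/2.6500 = 98.1%.

98.1%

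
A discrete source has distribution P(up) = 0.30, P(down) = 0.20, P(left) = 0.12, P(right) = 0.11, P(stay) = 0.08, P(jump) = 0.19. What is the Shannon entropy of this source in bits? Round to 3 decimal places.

2.450 bits

H = −Σ pᵢ log₂ pᵢ.
−0.30·log₂(0.30) = 0.5211
−0.20·log₂(0.20) = 0.4644
−0.12·log₂(0.12) = 0.3671
−0.11·log₂(0.11) = 0.3503
−0.08·log₂(0.08) = 0.2915
−0.19·log₂(0.19) = 0.4552
Sum ≈ 2.4496 → 2.450 bits.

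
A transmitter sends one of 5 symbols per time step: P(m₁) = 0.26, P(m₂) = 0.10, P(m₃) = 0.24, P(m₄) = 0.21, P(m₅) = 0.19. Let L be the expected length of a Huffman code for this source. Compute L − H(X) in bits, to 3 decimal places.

Entropy H = −Σ p log₂ p ≈ 2.2597 bits.
Huffman merges: 1/10+19/100→29/100; 21/100+6/25→9/20; 13/50+29/100→11/20; 9/20+11/20→1. L = 229/100 ≈ 2.2900.
L − H = 2.2900 − 2.2597 = 0.030 bits.

0.030 bits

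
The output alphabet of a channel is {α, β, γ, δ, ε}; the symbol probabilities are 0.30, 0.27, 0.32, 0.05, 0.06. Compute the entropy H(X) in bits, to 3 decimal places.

2.017 bits

H = −Σ pᵢ log₂ pᵢ.
−0.30·log₂(0.30) = 0.5211
−0.27·log₂(0.27) = 0.5100
−0.32·log₂(0.32) = 0.5260
−0.05·log₂(0.05) = 0.2161
−0.06·log₂(0.06) = 0.2435
Sum ≈ 2.0168 → 2.017 bits.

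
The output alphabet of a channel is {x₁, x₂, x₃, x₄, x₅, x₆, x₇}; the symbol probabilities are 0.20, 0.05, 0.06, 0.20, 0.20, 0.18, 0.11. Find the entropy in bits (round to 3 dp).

H = −Σ pᵢ log₂ pᵢ.
−0.20·log₂(0.20) = 0.4644
−0.05·log₂(0.05) = 0.2161
−0.06·log₂(0.06) = 0.2435
−0.20·log₂(0.20) = 0.4644
−0.20·log₂(0.20) = 0.4644
−0.18·log₂(0.18) = 0.4453
−0.11·log₂(0.11) = 0.3503
Sum ≈ 2.6484 → 2.648 bits.

2.648 bits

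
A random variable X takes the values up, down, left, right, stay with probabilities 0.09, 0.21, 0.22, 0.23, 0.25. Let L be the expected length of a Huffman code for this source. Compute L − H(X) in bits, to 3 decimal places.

0.046 bits

Entropy H = −Σ p log₂ p ≈ 2.2537 bits.
Huffman merges: 9/100+21/100→3/10; 11/50+23/100→9/20; 1/4+3/10→11/20; 9/20+11/20→1. L = 23/10 ≈ 2.3000.
L − H = 2.3000 − 2.2537 = 0.046 bits.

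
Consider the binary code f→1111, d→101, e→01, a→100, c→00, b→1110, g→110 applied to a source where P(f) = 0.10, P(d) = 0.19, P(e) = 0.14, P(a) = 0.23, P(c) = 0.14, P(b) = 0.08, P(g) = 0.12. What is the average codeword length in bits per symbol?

L̄ = Σ pᵢ·ℓᵢ = 0.10·4 + 0.19·3 + 0.14·2 + 0.23·3 + 0.14·2 + 0.08·4 + 0.12·3 = 2.9 bits/symbol.

2.9 bits/symbol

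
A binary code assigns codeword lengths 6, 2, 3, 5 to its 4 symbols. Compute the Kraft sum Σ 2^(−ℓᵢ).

0.421875

With common denominator 2^6 = 64: Σ 2^(−ℓᵢ) = 1/64 + 16/64 + 8/64 + 2/64 = 27/64 = 0.421875.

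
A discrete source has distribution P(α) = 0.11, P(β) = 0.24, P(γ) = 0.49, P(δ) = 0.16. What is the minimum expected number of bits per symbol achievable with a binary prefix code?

1.78 bits/symbol

Repeatedly combine the two least-probable nodes; the expected code length is the sum of the merged weights.
merge 11/100 + 4/25 → 27/100
merge 6/25 + 27/100 → 51/100
merge 49/100 + 51/100 → 1
L = 27/100 + 51/100 + 1 = 89/50 = 1.78 bits/symbol.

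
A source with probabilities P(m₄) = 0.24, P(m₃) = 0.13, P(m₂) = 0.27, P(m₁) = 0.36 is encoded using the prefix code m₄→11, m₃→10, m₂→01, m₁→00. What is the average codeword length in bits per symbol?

2 bits/symbol

L̄ = Σ pᵢ·ℓᵢ = 0.24·2 + 0.13·2 + 0.27·2 + 0.36·2 = 2 bits/symbol.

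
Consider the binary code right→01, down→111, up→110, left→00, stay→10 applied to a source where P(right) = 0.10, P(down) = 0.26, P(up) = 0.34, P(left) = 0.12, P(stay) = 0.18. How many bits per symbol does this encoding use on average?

L̄ = Σ pᵢ·ℓᵢ = 0.10·2 + 0.26·3 + 0.34·3 + 0.12·2 + 0.18·2 = 2.6 bits/symbol.

2.6 bits/symbol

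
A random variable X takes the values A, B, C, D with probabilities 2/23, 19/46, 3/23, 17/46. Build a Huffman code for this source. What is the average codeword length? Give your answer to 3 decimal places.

Repeatedly combine the two least-probable nodes; the expected code length is the sum of the merged weights.
merge 2/23 + 3/23 → 5/23
merge 5/23 + 17/46 → 27/46
merge 19/46 + 27/46 → 1
L = 5/23 + 27/46 + 1 = 83/46 ≈ 1.804 bits/symbol.

1.804 bits/symbol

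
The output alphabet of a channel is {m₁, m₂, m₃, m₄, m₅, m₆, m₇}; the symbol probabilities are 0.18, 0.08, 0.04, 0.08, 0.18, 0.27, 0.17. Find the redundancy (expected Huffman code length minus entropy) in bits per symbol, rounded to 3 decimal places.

0.066 bits

Entropy H = −Σ p log₂ p ≈ 2.6040 bits.
Huffman merges: 1/25+2/25→3/25; 2/25+3/25→1/5; 17/100+9/50→7/20; 9/50+1/5→19/50; 27/100+7/20→31/50; 19/50+31/50→1. L = 267/100 ≈ 2.6700.
L − H = 2.6700 − 2.6040 = 0.066 bits.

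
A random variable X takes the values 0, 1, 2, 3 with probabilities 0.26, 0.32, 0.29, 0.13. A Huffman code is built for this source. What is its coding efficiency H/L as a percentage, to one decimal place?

Entropy H = −Σ p log₂ p ≈ 1.9319 bits.
Huffman merges: 13/100+13/50→39/100; 29/100+8/25→61/100; 39/100+61/100→1. L = 2 ≈ 2.0000.
Efficiency = H/L = 1.9319/2.0000 = 96.6%.

96.6%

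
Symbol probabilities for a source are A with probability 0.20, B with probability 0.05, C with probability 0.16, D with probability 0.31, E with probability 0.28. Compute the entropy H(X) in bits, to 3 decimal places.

2.142 bits

H = −Σ pᵢ log₂ pᵢ.
−0.20·log₂(0.20) = 0.4644
−0.05·log₂(0.05) = 0.2161
−0.16·log₂(0.16) = 0.4230
−0.31·log₂(0.31) = 0.5238
−0.28·log₂(0.28) = 0.5142
Sum ≈ 2.1415 → 2.142 bits.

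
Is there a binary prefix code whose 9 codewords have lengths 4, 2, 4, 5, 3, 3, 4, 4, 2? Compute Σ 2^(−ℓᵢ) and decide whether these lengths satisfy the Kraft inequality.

With common denominator 2^5 = 32: Σ 2^(−ℓᵢ) = 2/32 + 8/32 + 2/32 + 1/32 + 4/32 + 4/32 + 2/32 + 2/32 + 8/32 = 33/32 = 1.03125.
Kraft's inequality requires Σ ≤ 1; here Σ = 1.03125 > 1, so no such prefix code exists.

1.03125; no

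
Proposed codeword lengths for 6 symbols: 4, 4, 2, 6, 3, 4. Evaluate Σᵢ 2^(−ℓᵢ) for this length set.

0.578125

With common denominator 2^6 = 64: Σ 2^(−ℓᵢ) = 4/64 + 4/64 + 16/64 + 1/64 + 8/64 + 4/64 = 37/64 = 0.578125.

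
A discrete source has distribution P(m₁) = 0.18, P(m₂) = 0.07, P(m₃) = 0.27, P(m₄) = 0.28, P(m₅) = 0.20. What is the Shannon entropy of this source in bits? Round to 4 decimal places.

H = −Σ pᵢ log₂ pᵢ.
−0.18·log₂(0.18) = 0.4453
−0.07·log₂(0.07) = 0.2686
−0.27·log₂(0.27) = 0.5100
−0.28·log₂(0.28) = 0.5142
−0.20·log₂(0.20) = 0.4644
Sum ≈ 2.2025 → 2.2025 bits.

2.2025 bits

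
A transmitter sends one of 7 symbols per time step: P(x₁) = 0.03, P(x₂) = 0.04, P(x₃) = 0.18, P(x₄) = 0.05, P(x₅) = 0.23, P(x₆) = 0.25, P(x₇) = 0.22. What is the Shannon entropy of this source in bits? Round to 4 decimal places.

H = −Σ pᵢ log₂ pᵢ.
−0.03·log₂(0.03) = 0.1518
−0.04·log₂(0.04) = 0.1858
−0.18·log₂(0.18) = 0.4453
−0.05·log₂(0.05) = 0.2161
−0.23·log₂(0.23) = 0.4877
−0.25·log₂(0.25) = 0.5000
−0.22·log₂(0.22) = 0.4806
Sum ≈ 2.4672 → 2.4672 bits.

2.4672 bits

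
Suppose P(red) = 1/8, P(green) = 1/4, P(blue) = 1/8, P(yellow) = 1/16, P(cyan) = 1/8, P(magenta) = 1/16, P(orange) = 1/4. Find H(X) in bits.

Each probability is a power of 1/2, so log₂(1/p) is an integer.
H = Σ p·log₂(1/p) = 1/8·3 + 1/4·2 + 1/8·3 + 1/16·4 + 1/8·3 + 1/16·4 + 1/4·2 = 2.625 bits.

2.625 bits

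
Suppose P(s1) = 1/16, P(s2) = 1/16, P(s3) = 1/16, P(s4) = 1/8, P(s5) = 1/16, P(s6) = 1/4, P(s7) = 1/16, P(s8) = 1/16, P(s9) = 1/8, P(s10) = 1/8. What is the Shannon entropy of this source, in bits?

Each probability is a power of 1/2, so log₂(1/p) is an integer.
H = Σ p·log₂(1/p) = 1/16·4 + 1/16·4 + 1/16·4 + 1/8·3 + 1/16·4 + 1/4·2 + 1/16·4 + 1/16·4 + 1/8·3 + 1/8·3 = 3.125 bits.

3.125 bits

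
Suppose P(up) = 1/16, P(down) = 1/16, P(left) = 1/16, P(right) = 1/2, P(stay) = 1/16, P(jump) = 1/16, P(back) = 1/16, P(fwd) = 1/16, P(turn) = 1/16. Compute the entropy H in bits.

2.5 bits

Each probability is a power of 1/2, so log₂(1/p) is an integer.
H = Σ p·log₂(1/p) = 1/16·4 + 1/16·4 + 1/16·4 + 1/2·1 + 1/16·4 + 1/16·4 + 1/16·4 + 1/16·4 + 1/16·4 = 2.5 bits.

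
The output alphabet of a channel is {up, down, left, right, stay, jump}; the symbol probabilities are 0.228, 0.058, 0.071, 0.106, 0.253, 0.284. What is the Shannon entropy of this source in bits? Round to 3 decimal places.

2.356 bits

H = −Σ pᵢ log₂ pᵢ.
−0.228·log₂(0.228) = 0.4863
−0.058·log₂(0.058) = 0.2383
−0.071·log₂(0.071) = 0.2709
−0.106·log₂(0.106) = 0.3432
−0.253·log₂(0.253) = 0.5016
−0.284·log₂(0.284) = 0.5158
Sum ≈ 2.3561 → 2.356 bits.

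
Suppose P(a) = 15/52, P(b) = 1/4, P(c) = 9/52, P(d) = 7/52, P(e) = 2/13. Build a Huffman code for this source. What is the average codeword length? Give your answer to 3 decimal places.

2.288 bits/symbol

Repeatedly combine the two least-probable nodes; the expected code length is the sum of the merged weights.
merge 7/52 + 2/13 → 15/52
merge 9/52 + 1/4 → 11/26
merge 15/52 + 15/52 → 15/26
merge 11/26 + 15/26 → 1
L = 15/52 + 11/26 + 15/26 + 1 = 119/52 ≈ 2.288 bits/symbol.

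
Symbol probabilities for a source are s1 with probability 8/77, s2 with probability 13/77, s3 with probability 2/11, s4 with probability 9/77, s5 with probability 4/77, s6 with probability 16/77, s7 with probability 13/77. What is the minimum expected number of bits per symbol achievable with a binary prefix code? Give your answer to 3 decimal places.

2.766 bits/symbol

Repeatedly combine the two least-probable nodes; the expected code length is the sum of the merged weights.
merge 4/77 + 8/77 → 12/77
merge 9/77 + 12/77 → 3/11
merge 13/77 + 13/77 → 26/77
merge 2/11 + 16/77 → 30/77
merge 3/11 + 26/77 → 47/77
merge 30/77 + 47/77 → 1
L = 12/77 + 3/11 + 26/77 + 30/77 + 47/77 + 1 = 213/77 ≈ 2.766 bits/symbol.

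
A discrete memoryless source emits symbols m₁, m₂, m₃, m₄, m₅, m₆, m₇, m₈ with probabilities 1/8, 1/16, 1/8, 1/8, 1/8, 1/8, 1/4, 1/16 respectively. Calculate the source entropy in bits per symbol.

Each probability is a power of 1/2, so log₂(1/p) is an integer.
H = Σ p·log₂(1/p) = 1/8·3 + 1/16·4 + 1/8·3 + 1/8·3 + 1/8·3 + 1/8·3 + 1/4·2 + 1/16·4 = 2.875 bits.

2.875 bits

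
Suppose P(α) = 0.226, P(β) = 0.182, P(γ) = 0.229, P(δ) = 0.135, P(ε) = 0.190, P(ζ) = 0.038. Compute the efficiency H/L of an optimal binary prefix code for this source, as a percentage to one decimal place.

Entropy H = −Σ p log₂ p ≈ 2.4438 bits.
Huffman merges: 19/500+27/200→173/1000; 173/1000+91/500→71/200; 19/100+113/500→52/125; 229/1000+71/200→73/125; 52/125+73/125→1. L = 316/125 ≈ 2.5280.
Efficiency = H/L = 2.4438/2.5280 = 96.7%.

96.7%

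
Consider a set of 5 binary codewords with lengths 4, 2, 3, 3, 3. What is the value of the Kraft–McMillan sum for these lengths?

With common denominator 2^4 = 16: Σ 2^(−ℓᵢ) = 1/16 + 4/16 + 2/16 + 2/16 + 2/16 = 11/16 = 0.6875.

0.6875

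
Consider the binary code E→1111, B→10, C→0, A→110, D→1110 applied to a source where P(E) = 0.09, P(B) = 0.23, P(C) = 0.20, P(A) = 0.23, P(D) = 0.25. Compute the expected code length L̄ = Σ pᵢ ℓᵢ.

L̄ = Σ pᵢ·ℓᵢ = 0.09·4 + 0.23·2 + 0.20·1 + 0.23·3 + 0.25·4 = 2.71 bits/symbol.

2.71 bits/symbol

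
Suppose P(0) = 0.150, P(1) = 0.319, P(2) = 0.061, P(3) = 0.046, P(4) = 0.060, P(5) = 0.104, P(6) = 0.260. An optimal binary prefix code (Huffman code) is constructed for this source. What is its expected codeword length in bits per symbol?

Repeatedly combine the two least-probable nodes; the expected code length is the sum of the merged weights.
merge 23/500 + 3/50 → 53/500
merge 61/1000 + 13/125 → 33/200
merge 53/500 + 3/20 → 32/125
merge 33/200 + 32/125 → 421/1000
merge 13/50 + 319/1000 → 579/1000
merge 421/1000 + 579/1000 → 1
L = 53/500 + 33/200 + 32/125 + 421/1000 + 579/1000 + 1 = 2527/1000 = 2.527 bits/symbol.

2.527 bits/symbol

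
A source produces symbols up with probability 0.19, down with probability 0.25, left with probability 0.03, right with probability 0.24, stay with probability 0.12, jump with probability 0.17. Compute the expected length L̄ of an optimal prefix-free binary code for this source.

Repeatedly combine the two least-probable nodes; the expected code length is the sum of the merged weights.
merge 3/100 + 3/25 → 3/20
merge 3/20 + 17/100 → 8/25
merge 19/100 + 6/25 → 43/100
merge 1/4 + 8/25 → 57/100
merge 43/100 + 57/100 → 1
L = 3/20 + 8/25 + 43/100 + 57/100 + 1 = 247/100 = 2.47 bits/symbol.

2.47 bits/symbol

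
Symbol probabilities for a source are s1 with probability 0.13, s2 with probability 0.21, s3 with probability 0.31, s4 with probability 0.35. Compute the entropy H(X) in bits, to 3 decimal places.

1.909 bits

H = −Σ pᵢ log₂ pᵢ.
−0.13·log₂(0.13) = 0.3826
−0.21·log₂(0.21) = 0.4728
−0.31·log₂(0.31) = 0.5238
−0.35·log₂(0.35) = 0.5301
Sum ≈ 1.9094 → 1.909 bits.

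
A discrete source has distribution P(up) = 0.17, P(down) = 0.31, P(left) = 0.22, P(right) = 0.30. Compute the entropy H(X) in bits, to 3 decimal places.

H = −Σ pᵢ log₂ pᵢ.
−0.17·log₂(0.17) = 0.4346
−0.31·log₂(0.31) = 0.5238
−0.22·log₂(0.22) = 0.4806
−0.30·log₂(0.30) = 0.5211
Sum ≈ 1.9600 → 1.960 bits.

1.960 bits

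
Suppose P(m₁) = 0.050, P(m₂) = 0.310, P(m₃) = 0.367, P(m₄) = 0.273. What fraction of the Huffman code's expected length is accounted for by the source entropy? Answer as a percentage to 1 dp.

Entropy H = −Σ p log₂ p ≈ 1.7820 bits.
Huffman merges: 1/20+273/1000→323/1000; 31/100+323/1000→633/1000; 367/1000+633/1000→1. L = 489/250 ≈ 1.9560.
Efficiency = H/L = 1.7820/1.9560 = 91.1%.

91.1%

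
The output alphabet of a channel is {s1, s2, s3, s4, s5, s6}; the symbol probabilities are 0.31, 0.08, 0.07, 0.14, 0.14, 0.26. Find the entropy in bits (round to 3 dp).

H = −Σ pᵢ log₂ pᵢ.
−0.31·log₂(0.31) = 0.5238
−0.08·log₂(0.08) = 0.2915
−0.07·log₂(0.07) = 0.2686
−0.14·log₂(0.14) = 0.3971
−0.14·log₂(0.14) = 0.3971
−0.26·log₂(0.26) = 0.5053
Sum ≈ 2.3834 → 2.383 bits.

2.383 bits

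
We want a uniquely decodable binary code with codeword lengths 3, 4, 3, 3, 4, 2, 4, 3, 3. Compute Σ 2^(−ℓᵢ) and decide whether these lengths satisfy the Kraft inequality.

With common denominator 2^4 = 16: Σ 2^(−ℓᵢ) = 2/16 + 1/16 + 2/16 + 2/16 + 1/16 + 4/16 + 1/16 + 2/16 + 2/16 = 17/16 = 1.0625.
Kraft's inequality requires Σ ≤ 1; here Σ = 1.0625 > 1, so no such prefix code exists.

1.0625; no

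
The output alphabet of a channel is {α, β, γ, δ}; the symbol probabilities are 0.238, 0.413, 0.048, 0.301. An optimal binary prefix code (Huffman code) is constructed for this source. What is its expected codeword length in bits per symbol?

1.873 bits/symbol

Repeatedly combine the two least-probable nodes; the expected code length is the sum of the merged weights.
merge 6/125 + 119/500 → 143/500
merge 143/500 + 301/1000 → 587/1000
merge 413/1000 + 587/1000 → 1
L = 143/500 + 587/1000 + 1 = 1873/1000 = 1.873 bits/symbol.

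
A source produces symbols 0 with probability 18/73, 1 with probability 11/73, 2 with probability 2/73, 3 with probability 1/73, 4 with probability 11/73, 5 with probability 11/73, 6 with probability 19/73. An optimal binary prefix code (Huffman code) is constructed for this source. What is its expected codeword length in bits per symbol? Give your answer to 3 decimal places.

Repeatedly combine the two least-probable nodes; the expected code length is the sum of the merged weights.
merge 1/73 + 2/73 → 3/73
merge 3/73 + 11/73 → 14/73
merge 11/73 + 11/73 → 22/73
merge 14/73 + 18/73 → 32/73
merge 19/73 + 22/73 → 41/73
merge 32/73 + 41/73 → 1
L = 3/73 + 14/73 + 22/73 + 32/73 + 41/73 + 1 = 185/73 ≈ 2.534 bits/symbol.

2.534 bits/symbol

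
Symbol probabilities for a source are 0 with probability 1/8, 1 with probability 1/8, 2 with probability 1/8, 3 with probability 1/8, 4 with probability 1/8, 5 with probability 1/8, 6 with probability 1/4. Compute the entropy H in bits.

Each probability is a power of 1/2, so log₂(1/p) is an integer.
H = Σ p·log₂(1/p) = 1/8·3 + 1/8·3 + 1/8·3 + 1/8·3 + 1/8·3 + 1/8·3 + 1/4·2 = 2.75 bits.

2.75 bits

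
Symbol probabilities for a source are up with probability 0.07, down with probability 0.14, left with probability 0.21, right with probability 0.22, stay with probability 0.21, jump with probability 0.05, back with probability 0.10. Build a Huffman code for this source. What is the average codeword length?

Repeatedly combine the two least-probable nodes; the expected code length is the sum of the merged weights.
merge 1/20 + 7/100 → 3/25
merge 1/10 + 3/25 → 11/50
merge 7/50 + 21/100 → 7/20
merge 21/100 + 11/50 → 43/100
merge 11/50 + 7/20 → 57/100
merge 43/100 + 57/100 → 1
L = 3/25 + 11/50 + 7/20 + 43/100 + 57/100 + 1 = 269/100 = 2.69 bits/symbol.

2.69 bits/symbol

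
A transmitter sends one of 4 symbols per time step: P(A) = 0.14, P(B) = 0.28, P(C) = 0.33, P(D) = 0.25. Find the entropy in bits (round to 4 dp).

1.9392 bits

H = −Σ pᵢ log₂ pᵢ.
−0.14·log₂(0.14) = 0.3971
−0.28·log₂(0.28) = 0.5142
−0.33·log₂(0.33) = 0.5278
−0.25·log₂(0.25) = 0.5000
Sum ≈ 1.9392 → 1.9392 bits.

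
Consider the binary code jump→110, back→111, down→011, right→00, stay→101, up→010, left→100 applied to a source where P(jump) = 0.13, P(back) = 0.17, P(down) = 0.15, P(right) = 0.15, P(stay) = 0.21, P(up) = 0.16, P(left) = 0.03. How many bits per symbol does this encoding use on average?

2.85 bits/symbol

L̄ = Σ pᵢ·ℓᵢ = 0.13·3 + 0.17·3 + 0.15·3 + 0.15·2 + 0.21·3 + 0.16·3 + 0.03·3 = 2.85 bits/symbol.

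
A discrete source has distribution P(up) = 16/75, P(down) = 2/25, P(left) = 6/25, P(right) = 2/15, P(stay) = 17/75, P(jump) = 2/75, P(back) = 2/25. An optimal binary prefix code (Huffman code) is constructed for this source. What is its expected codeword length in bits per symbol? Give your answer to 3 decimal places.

Repeatedly combine the two least-probable nodes; the expected code length is the sum of the merged weights.
merge 2/75 + 2/25 → 8/75
merge 2/25 + 8/75 → 14/75
merge 2/15 + 14/75 → 8/25
merge 16/75 + 17/75 → 11/25
merge 6/25 + 8/25 → 14/25
merge 11/25 + 14/25 → 1
L = 8/75 + 14/75 + 8/25 + 11/25 + 14/25 + 1 = 196/75 ≈ 2.613 bits/symbol.

2.613 bits/symbol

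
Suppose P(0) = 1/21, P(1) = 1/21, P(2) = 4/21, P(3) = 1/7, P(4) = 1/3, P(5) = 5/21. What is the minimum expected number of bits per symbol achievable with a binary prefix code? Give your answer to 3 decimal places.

2.333 bits/symbol

Repeatedly combine the two least-probable nodes; the expected code length is the sum of the merged weights.
merge 1/21 + 1/21 → 2/21
merge 2/21 + 1/7 → 5/21
merge 4/21 + 5/21 → 3/7
merge 5/21 + 1/3 → 4/7
merge 3/7 + 4/7 → 1
L = 2/21 + 5/21 + 3/7 + 4/7 + 1 = 7/3 ≈ 2.333 bits/symbol.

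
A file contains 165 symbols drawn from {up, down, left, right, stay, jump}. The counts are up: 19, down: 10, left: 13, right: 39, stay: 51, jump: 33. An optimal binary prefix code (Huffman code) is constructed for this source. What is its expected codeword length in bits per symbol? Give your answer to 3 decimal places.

Probabilities are the counts divided by 165.
Repeatedly combine the two least-probable nodes; the expected code length is the sum of the merged weights.
merge 2/33 + 13/165 → 23/165
merge 19/165 + 23/165 → 14/55
merge 1/5 + 13/55 → 24/55
merge 14/55 + 17/55 → 31/55
merge 24/55 + 31/55 → 1
L = 23/165 + 14/55 + 24/55 + 31/55 + 1 = 79/33 ≈ 2.394 bits/symbol.

2.394 bits/symbol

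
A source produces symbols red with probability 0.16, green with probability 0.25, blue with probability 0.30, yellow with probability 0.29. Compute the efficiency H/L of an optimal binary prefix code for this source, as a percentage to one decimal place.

Entropy H = −Σ p log₂ p ≈ 1.9620 bits.
Huffman merges: 4/25+1/4→41/100; 29/100+3/10→59/100; 41/100+59/100→1. L = 2 ≈ 2.0000.
Efficiency = H/L = 1.9620/2.0000 = 98.1%.

98.1%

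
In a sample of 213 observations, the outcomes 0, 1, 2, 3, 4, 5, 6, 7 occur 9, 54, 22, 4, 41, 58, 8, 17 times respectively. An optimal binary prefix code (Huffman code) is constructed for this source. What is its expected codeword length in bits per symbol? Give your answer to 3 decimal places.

Probabilities are the counts divided by 213.
Repeatedly combine the two least-probable nodes; the expected code length is the sum of the merged weights.
merge 4/213 + 8/213 → 4/71
merge 3/71 + 4/71 → 7/71
merge 17/213 + 7/71 → 38/213
merge 22/213 + 38/213 → 20/71
merge 41/213 + 18/71 → 95/213
merge 58/213 + 20/71 → 118/213
merge 95/213 + 118/213 → 1
L = 4/71 + 7/71 + 38/213 + 20/71 + 95/213 + 118/213 + 1 = 557/213 ≈ 2.615 bits/symbol.

2.615 bits/symbol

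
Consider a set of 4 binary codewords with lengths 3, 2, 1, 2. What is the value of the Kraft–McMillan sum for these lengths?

1.125

With common denominator 2^3 = 8: Σ 2^(−ℓᵢ) = 1/8 + 2/8 + 4/8 + 2/8 = 9/8 = 1.125.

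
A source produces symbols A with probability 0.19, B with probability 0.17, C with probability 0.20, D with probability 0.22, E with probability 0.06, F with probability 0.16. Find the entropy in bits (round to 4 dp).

2.5013 bits

H = −Σ pᵢ log₂ pᵢ.
−0.19·log₂(0.19) = 0.4552
−0.17·log₂(0.17) = 0.4346
−0.20·log₂(0.20) = 0.4644
−0.22·log₂(0.22) = 0.4806
−0.06·log₂(0.06) = 0.2435
−0.16·log₂(0.16) = 0.4230
Sum ≈ 2.5013 → 2.5013 bits.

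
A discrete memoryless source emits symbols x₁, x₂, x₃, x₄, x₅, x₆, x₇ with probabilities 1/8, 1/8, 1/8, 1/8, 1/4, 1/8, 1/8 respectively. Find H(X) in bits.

2.75 bits

Each probability is a power of 1/2, so log₂(1/p) is an integer.
H = Σ p·log₂(1/p) = 1/8·3 + 1/8·3 + 1/8·3 + 1/8·3 + 1/4·2 + 1/8·3 + 1/8·3 = 2.75 bits.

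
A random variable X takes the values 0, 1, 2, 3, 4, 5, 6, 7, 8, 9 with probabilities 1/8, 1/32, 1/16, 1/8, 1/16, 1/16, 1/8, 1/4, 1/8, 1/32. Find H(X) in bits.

Each probability is a power of 1/2, so log₂(1/p) is an integer.
H = Σ p·log₂(1/p) = 1/8·3 + 1/32·5 + 1/16·4 + 1/8·3 + 1/16·4 + 1/16·4 + 1/8·3 + 1/4·2 + 1/8·3 + 1/32·5 = 3.0625 bits.

3.0625 bits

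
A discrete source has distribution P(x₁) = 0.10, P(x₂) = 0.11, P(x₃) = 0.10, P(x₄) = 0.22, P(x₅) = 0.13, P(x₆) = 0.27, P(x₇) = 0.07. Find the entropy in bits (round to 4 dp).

2.6565 bits

H = −Σ pᵢ log₂ pᵢ.
−0.10·log₂(0.10) = 0.3322
−0.11·log₂(0.11) = 0.3503
−0.10·log₂(0.10) = 0.3322
−0.22·log₂(0.22) = 0.4806
−0.13·log₂(0.13) = 0.3826
−0.27·log₂(0.27) = 0.5100
−0.07·log₂(0.07) = 0.2686
Sum ≈ 2.6565 → 2.6565 bits.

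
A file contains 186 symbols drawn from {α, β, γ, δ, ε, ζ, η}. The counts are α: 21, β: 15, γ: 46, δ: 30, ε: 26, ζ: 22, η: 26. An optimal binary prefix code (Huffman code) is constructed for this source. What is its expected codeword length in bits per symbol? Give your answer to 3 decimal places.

2.753 bits/symbol

Probabilities are the counts divided by 186.
Repeatedly combine the two least-probable nodes; the expected code length is the sum of the merged weights.
merge 5/62 + 7/62 → 6/31
merge 11/93 + 13/93 → 8/31
merge 13/93 + 5/31 → 28/93
merge 6/31 + 23/93 → 41/93
merge 8/31 + 28/93 → 52/93
merge 41/93 + 52/93 → 1
L = 6/31 + 8/31 + 28/93 + 41/93 + 52/93 + 1 = 256/93 ≈ 2.753 bits/symbol.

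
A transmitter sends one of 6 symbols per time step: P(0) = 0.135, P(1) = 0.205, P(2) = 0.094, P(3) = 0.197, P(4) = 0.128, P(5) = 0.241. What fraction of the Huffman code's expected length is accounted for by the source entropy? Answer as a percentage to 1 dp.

98.5%

Entropy H = −Σ p log₂ p ≈ 2.5154 bits.
Huffman merges: 47/500+16/125→111/500; 27/200+197/1000→83/250; 41/200+111/500→427/1000; 241/1000+83/250→573/1000; 427/1000+573/1000→1. L = 1277/500 ≈ 2.5540.
Efficiency = H/L = 2.5154/2.5540 = 98.5%.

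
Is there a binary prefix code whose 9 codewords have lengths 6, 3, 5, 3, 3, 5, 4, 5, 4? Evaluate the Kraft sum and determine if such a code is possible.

0.609375; yes

With common denominator 2^6 = 64: Σ 2^(−ℓᵢ) = 1/64 + 8/64 + 2/64 + 8/64 + 8/64 + 2/64 + 4/64 + 2/64 + 4/64 = 39/64 = 0.609375.
Kraft's inequality requires Σ ≤ 1; here Σ = 0.609375 ≤ 1, so such a prefix code exists.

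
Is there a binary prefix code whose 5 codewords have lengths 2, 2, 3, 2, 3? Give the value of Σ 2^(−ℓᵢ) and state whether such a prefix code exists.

With common denominator 2^3 = 8: Σ 2^(−ℓᵢ) = 2/8 + 2/8 + 1/8 + 2/8 + 1/8 = 8/8 = 1.
Kraft's inequality requires Σ ≤ 1; here Σ = 1 ≤ 1, so such a prefix code exists.

1; yes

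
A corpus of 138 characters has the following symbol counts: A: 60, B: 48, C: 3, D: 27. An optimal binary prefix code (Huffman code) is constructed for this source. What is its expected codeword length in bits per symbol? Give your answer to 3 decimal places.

Probabilities are the counts divided by 138.
Repeatedly combine the two least-probable nodes; the expected code length is the sum of the merged weights.
merge 1/46 + 9/46 → 5/23
merge 5/23 + 8/23 → 13/23
merge 10/23 + 13/23 → 1
L = 5/23 + 13/23 + 1 = 41/23 ≈ 1.783 bits/symbol.

1.783 bits/symbol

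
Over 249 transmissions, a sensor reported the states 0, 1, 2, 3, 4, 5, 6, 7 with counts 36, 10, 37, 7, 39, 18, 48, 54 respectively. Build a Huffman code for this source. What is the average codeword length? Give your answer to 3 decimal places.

Probabilities are the counts divided by 249.
Repeatedly combine the two least-probable nodes; the expected code length is the sum of the merged weights.
merge 7/249 + 10/249 → 17/249
merge 17/249 + 6/83 → 35/249
merge 35/249 + 12/83 → 71/249
merge 37/249 + 13/83 → 76/249
merge 16/83 + 18/83 → 34/83
merge 71/249 + 76/249 → 49/83
merge 34/83 + 49/83 → 1
L = 17/249 + 35/249 + 71/249 + 76/249 + 34/83 + 49/83 + 1 = 697/249 ≈ 2.799 bits/symbol.

2.799 bits/symbol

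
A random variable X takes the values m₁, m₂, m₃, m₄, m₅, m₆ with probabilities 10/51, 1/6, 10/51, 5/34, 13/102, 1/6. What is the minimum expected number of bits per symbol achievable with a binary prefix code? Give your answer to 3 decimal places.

Repeatedly combine the two least-probable nodes; the expected code length is the sum of the merged weights.
merge 13/102 + 5/34 → 14/51
merge 1/6 + 1/6 → 1/3
merge 10/51 + 10/51 → 20/51
merge 14/51 + 1/3 → 31/51
merge 20/51 + 31/51 → 1
L = 14/51 + 1/3 + 20/51 + 31/51 + 1 = 133/51 ≈ 2.608 bits/symbol.

2.608 bits/symbol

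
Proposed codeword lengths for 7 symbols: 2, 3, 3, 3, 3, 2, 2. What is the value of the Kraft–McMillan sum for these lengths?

1.25

With common denominator 2^3 = 8: Σ 2^(−ℓᵢ) = 2/8 + 1/8 + 1/8 + 1/8 + 1/8 + 2/8 + 2/8 = 10/8 = 1.25.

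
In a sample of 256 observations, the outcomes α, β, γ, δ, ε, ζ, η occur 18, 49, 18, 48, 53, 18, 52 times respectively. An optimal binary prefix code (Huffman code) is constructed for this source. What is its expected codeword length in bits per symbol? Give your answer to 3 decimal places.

Probabilities are the counts divided by 256.
Repeatedly combine the two least-probable nodes; the expected code length is the sum of the merged weights.
merge 9/128 + 9/128 → 9/64
merge 9/128 + 9/64 → 27/128
merge 3/16 + 49/256 → 97/256
merge 13/64 + 53/256 → 105/256
merge 27/128 + 97/256 → 151/256
merge 105/256 + 151/256 → 1
L = 9/64 + 27/128 + 97/256 + 105/256 + 151/256 + 1 = 699/256 ≈ 2.730 bits/symbol.

2.730 bits/symbol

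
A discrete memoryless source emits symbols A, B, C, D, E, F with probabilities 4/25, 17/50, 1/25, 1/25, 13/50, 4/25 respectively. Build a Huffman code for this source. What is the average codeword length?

Repeatedly combine the two least-probable nodes; the expected code length is the sum of the merged weights.
merge 1/25 + 1/25 → 2/25
merge 2/25 + 4/25 → 6/25
merge 4/25 + 6/25 → 2/5
merge 13/50 + 17/50 → 3/5
merge 2/5 + 3/5 → 1
L = 2/25 + 6/25 + 2/5 + 3/5 + 1 = 58/25 = 2.32 bits/symbol.

2.32 bits/symbol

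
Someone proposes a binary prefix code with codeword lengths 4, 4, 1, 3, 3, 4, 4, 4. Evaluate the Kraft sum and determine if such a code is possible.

1.0625; no

With common denominator 2^4 = 16: Σ 2^(−ℓᵢ) = 1/16 + 1/16 + 8/16 + 2/16 + 2/16 + 1/16 + 1/16 + 1/16 = 17/16 = 1.0625.
Kraft's inequality requires Σ ≤ 1; here Σ = 1.0625 > 1, so no such prefix code exists.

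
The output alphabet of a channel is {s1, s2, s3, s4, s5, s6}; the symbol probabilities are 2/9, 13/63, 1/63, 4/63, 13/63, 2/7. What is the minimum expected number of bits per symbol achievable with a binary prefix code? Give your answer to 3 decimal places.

Repeatedly combine the two least-probable nodes; the expected code length is the sum of the merged weights.
merge 1/63 + 4/63 → 5/63
merge 5/63 + 13/63 → 2/7
merge 13/63 + 2/9 → 3/7
merge 2/7 + 2/7 → 4/7
merge 3/7 + 4/7 → 1
L = 5/63 + 2/7 + 3/7 + 4/7 + 1 = 149/63 ≈ 2.365 bits/symbol.

2.365 bits/symbol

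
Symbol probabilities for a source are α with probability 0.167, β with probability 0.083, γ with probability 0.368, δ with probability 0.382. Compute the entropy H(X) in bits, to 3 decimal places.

H = −Σ pᵢ log₂ pᵢ.
−0.167·log₂(0.167) = 0.4312
−0.083·log₂(0.083) = 0.2980
−0.368·log₂(0.368) = 0.5307
−0.382·log₂(0.382) = 0.5304
Sum ≈ 1.7903 → 1.790 bits.

1.790 bits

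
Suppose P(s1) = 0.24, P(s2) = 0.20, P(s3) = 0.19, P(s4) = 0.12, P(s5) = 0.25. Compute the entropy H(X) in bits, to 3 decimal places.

H = −Σ pᵢ log₂ pᵢ.
−0.24·log₂(0.24) = 0.4941
−0.20·log₂(0.20) = 0.4644
−0.19·log₂(0.19) = 0.4552
−0.12·log₂(0.12) = 0.3671
−0.25·log₂(0.25) = 0.5000
Sum ≈ 2.2808 → 2.281 bits.

2.281 bits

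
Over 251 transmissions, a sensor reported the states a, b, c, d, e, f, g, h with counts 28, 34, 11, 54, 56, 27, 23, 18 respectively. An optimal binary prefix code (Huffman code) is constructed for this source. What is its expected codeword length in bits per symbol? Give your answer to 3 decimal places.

Probabilities are the counts divided by 251.
Repeatedly combine the two least-probable nodes; the expected code length is the sum of the merged weights.
merge 11/251 + 18/251 → 29/251
merge 23/251 + 27/251 → 50/251
merge 28/251 + 29/251 → 57/251
merge 34/251 + 50/251 → 84/251
merge 54/251 + 56/251 → 110/251
merge 57/251 + 84/251 → 141/251
merge 110/251 + 141/251 → 1
L = 29/251 + 50/251 + 57/251 + 84/251 + 110/251 + 141/251 + 1 = 722/251 ≈ 2.876 bits/symbol.

2.876 bits/symbol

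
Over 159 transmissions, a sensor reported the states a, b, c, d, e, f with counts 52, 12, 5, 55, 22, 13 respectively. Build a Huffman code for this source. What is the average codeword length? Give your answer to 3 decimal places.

2.277 bits/symbol

Probabilities are the counts divided by 159.
Repeatedly combine the two least-probable nodes; the expected code length is the sum of the merged weights.
merge 5/159 + 4/53 → 17/159
merge 13/159 + 17/159 → 10/53
merge 22/159 + 10/53 → 52/159
merge 52/159 + 52/159 → 104/159
merge 55/159 + 104/159 → 1
L = 17/159 + 10/53 + 52/159 + 104/159 + 1 = 362/159 ≈ 2.277 bits/symbol.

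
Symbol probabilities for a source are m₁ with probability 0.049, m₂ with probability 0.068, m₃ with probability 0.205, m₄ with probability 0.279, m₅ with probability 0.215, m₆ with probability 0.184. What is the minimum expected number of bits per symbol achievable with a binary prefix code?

2.418 bits/symbol

Repeatedly combine the two least-probable nodes; the expected code length is the sum of the merged weights.
merge 49/1000 + 17/250 → 117/1000
merge 117/1000 + 23/125 → 301/1000
merge 41/200 + 43/200 → 21/50
merge 279/1000 + 301/1000 → 29/50
merge 21/50 + 29/50 → 1
L = 117/1000 + 301/1000 + 21/50 + 29/50 + 1 = 1209/500 = 2.418 bits/symbol.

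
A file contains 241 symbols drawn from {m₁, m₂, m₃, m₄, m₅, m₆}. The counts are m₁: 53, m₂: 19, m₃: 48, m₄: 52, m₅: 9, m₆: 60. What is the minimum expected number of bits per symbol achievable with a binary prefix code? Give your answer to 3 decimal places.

Probabilities are the counts divided by 241.
Repeatedly combine the two least-probable nodes; the expected code length is the sum of the merged weights.
merge 9/241 + 19/241 → 28/241
merge 28/241 + 48/241 → 76/241
merge 52/241 + 53/241 → 105/241
merge 60/241 + 76/241 → 136/241
merge 105/241 + 136/241 → 1
L = 28/241 + 76/241 + 105/241 + 136/241 + 1 = 586/241 ≈ 2.432 bits/symbol.

2.432 bits/symbol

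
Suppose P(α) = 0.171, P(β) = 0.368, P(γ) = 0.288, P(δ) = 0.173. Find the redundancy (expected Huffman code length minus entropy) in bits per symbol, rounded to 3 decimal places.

Entropy H = −Σ p log₂ p ≈ 1.9215 bits.
Huffman merges: 171/1000+173/1000→43/125; 36/125+43/125→79/125; 46/125+79/125→1. L = 247/125 ≈ 1.9760.
L − H = 1.9760 − 1.9215 = 0.054 bits.

0.054 bits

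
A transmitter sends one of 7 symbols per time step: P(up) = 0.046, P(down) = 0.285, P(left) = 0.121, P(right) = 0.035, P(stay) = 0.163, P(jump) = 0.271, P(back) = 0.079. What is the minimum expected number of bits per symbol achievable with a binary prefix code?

Repeatedly combine the two least-probable nodes; the expected code length is the sum of the merged weights.
merge 7/200 + 23/500 → 81/1000
merge 79/1000 + 81/1000 → 4/25
merge 121/1000 + 4/25 → 281/1000
merge 163/1000 + 271/1000 → 217/500
merge 281/1000 + 57/200 → 283/500
merge 217/500 + 283/500 → 1
L = 81/1000 + 4/25 + 281/1000 + 217/500 + 283/500 + 1 = 1261/500 = 2.522 bits/symbol.

2.522 bits/symbol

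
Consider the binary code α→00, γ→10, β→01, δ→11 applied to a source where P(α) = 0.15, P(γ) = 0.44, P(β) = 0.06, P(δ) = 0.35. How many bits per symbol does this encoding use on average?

L̄ = Σ pᵢ·ℓᵢ = 0.15·2 + 0.44·2 + 0.06·2 + 0.35·2 = 2 bits/symbol.

2 bits/symbol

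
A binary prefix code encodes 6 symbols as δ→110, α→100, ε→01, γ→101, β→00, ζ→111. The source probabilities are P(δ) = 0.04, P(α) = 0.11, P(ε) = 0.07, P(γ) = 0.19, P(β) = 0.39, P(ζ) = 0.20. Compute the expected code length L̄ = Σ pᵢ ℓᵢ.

2.54 bits/symbol

L̄ = Σ pᵢ·ℓᵢ = 0.04·3 + 0.11·3 + 0.07·2 + 0.19·3 + 0.39·2 + 0.20·3 = 2.54 bits/symbol.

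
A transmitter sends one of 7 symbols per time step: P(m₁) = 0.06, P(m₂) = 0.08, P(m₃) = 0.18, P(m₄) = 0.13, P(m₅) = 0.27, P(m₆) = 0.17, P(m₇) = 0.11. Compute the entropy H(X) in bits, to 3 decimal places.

H = −Σ pᵢ log₂ pᵢ.
−0.06·log₂(0.06) = 0.2435
−0.08·log₂(0.08) = 0.2915
−0.18·log₂(0.18) = 0.4453
−0.13·log₂(0.13) = 0.3826
−0.27·log₂(0.27) = 0.5100
−0.17·log₂(0.17) = 0.4346
−0.11·log₂(0.11) = 0.3503
Sum ≈ 2.6579 → 2.658 bits.

2.658 bits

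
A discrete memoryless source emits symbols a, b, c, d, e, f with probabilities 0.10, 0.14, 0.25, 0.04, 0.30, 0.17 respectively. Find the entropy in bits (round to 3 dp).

2.371 bits

H = −Σ pᵢ log₂ pᵢ.
−0.10·log₂(0.10) = 0.3322
−0.14·log₂(0.14) = 0.3971
−0.25·log₂(0.25) = 0.5000
−0.04·log₂(0.04) = 0.1858
−0.30·log₂(0.30) = 0.5211
−0.17·log₂(0.17) = 0.4346
Sum ≈ 2.3707 → 2.371 bits.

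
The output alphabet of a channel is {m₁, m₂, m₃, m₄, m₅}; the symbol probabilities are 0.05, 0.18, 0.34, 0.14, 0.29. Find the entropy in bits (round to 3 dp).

2.106 bits

H = −Σ pᵢ log₂ pᵢ.
−0.05·log₂(0.05) = 0.2161
−0.18·log₂(0.18) = 0.4453
−0.34·log₂(0.34) = 0.5292
−0.14·log₂(0.14) = 0.3971
−0.29·log₂(0.29) = 0.5179
Sum ≈ 2.1056 → 2.106 bits.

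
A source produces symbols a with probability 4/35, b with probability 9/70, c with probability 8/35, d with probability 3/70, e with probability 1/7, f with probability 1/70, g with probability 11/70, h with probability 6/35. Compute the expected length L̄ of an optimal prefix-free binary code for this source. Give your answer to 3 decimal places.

2.829 bits/symbol

Repeatedly combine the two least-probable nodes; the expected code length is the sum of the merged weights.
merge 1/70 + 3/70 → 2/35
merge 2/35 + 4/35 → 6/35
merge 9/70 + 1/7 → 19/70
merge 11/70 + 6/35 → 23/70
merge 6/35 + 8/35 → 2/5
merge 19/70 + 23/70 → 3/5
merge 2/5 + 3/5 → 1
L = 2/35 + 6/35 + 19/70 + 23/70 + 2/5 + 3/5 + 1 = 99/35 ≈ 2.829 bits/symbol.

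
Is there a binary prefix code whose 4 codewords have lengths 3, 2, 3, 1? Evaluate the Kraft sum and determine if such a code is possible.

1; yes

With common denominator 2^3 = 8: Σ 2^(−ℓᵢ) = 1/8 + 2/8 + 1/8 + 4/8 = 8/8 = 1.
Kraft's inequality requires Σ ≤ 1; here Σ = 1 ≤ 1, so such a prefix code exists.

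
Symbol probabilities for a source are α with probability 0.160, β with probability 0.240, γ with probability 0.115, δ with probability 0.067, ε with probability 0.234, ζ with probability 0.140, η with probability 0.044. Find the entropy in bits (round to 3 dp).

2.623 bits

H = −Σ pᵢ log₂ pᵢ.
−0.160·log₂(0.160) = 0.4230
−0.240·log₂(0.240) = 0.4941
−0.115·log₂(0.115) = 0.3588
−0.067·log₂(0.067) = 0.2613
−0.234·log₂(0.234) = 0.4903
−0.140·log₂(0.140) = 0.3971
−0.044·log₂(0.044) = 0.1983
Sum ≈ 2.6230 → 2.623 bits.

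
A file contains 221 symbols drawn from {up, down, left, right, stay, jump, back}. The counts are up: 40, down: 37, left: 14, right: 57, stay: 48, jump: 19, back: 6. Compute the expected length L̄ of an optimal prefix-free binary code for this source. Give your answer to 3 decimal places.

2.611 bits/symbol

Probabilities are the counts divided by 221.
Repeatedly combine the two least-probable nodes; the expected code length is the sum of the merged weights.
merge 6/221 + 14/221 → 20/221
merge 19/221 + 20/221 → 3/17
merge 37/221 + 3/17 → 76/221
merge 40/221 + 48/221 → 88/221
merge 57/221 + 76/221 → 133/221
merge 88/221 + 133/221 → 1
L = 20/221 + 3/17 + 76/221 + 88/221 + 133/221 + 1 = 577/221 ≈ 2.611 bits/symbol.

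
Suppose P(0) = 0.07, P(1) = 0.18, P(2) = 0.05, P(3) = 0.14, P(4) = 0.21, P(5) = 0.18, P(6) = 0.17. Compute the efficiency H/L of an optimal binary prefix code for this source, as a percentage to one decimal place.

Entropy H = −Σ p log₂ p ≈ 2.6798 bits.
Huffman merges: 1/20+7/100→3/25; 3/25+7/50→13/50; 17/100+9/50→7/20; 9/50+21/100→39/100; 13/50+7/20→61/100; 39/100+61/100→1. L = 273/100 ≈ 2.7300.
Efficiency = H/L = 2.6798/2.7300 = 98.2%.

98.2%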